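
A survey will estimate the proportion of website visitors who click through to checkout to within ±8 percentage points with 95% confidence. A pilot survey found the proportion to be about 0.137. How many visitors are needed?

71

For a proportion with margin E = 0.08 at 95% confidence, z = 1.960.
n = p̂(1−p̂)(z/E)² = 0.137 × 0.863 × (1.960/0.08)² = 70.97
Round up: n = 71.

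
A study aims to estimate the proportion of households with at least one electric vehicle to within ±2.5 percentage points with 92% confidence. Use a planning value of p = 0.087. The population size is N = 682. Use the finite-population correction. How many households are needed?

For a proportion with margin E = 0.025 at 92% confidence, z = 1.751.
n = p̂(1−p̂)(z/E)² = 0.087 × 0.913 × (1.751/0.025)² = 389.66 — call this n₀.
Finite-population correction with N = 682: n = n₀ / (1 + (n₀−1)/N) = 389.66 / 1.57 = 248.19
Round up: n = 249.

249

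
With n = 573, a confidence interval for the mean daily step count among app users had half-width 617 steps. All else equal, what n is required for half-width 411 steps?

1292

Margin of error scales as 1/√n, so n₂ = n₁·(E₁/E₂)².
n₂ = 573 × (617/411)² = 573 × 2.254 = 1291.54
Round up: n₂ = 1292.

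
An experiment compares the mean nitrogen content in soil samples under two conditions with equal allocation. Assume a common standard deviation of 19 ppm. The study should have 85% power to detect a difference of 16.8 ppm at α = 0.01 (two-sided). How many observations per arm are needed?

34 per group

For two equal groups, n per group = 2·((z_{α/2} + z_β)·σ/δ)².
z_{α/2} = 2.576; z_β = 1.036 (power 85%).
n = 2 × (3.612 × 19 / 16.8)² = 2 × 16.69 = 33.38
Round up: n = 34 per group.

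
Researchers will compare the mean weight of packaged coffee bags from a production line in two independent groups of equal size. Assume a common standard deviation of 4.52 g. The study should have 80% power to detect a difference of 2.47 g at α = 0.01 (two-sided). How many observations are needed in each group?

79 per group

For two equal groups, n per group = 2·((z_{α/2} + z_β)·σ/δ)².
z_{α/2} = 2.576; z_β = 0.842 (power 80%).
n = 2 × (3.418 × 4.52 / 2.47)² = 2 × 39.12 = 78.24
Round up: n = 79 per group.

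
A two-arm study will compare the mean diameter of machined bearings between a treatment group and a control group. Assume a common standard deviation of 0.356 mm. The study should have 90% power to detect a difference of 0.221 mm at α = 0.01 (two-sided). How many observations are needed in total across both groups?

For two equal groups, n per group = 2·((z_{α/2} + z_β)·σ/δ)².
z_{α/2} = 2.576; z_β = 1.282 (power 90%).
n = 2 × (3.858 × 0.356 / 0.221)² = 2 × 38.62 = 77.24
Round up: n = 78 per group.
Total across both groups: 2 × 78 = 156.

156 total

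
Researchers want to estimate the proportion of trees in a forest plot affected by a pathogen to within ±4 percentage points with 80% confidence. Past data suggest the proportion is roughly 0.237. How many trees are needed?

For a proportion with margin E = 0.04 at 80% confidence, z = 1.282.
n = p̂(1−p̂)(z/E)² = 0.237 × 0.763 × (1.282/0.04)² = 185.75
Round up: n = 186.

186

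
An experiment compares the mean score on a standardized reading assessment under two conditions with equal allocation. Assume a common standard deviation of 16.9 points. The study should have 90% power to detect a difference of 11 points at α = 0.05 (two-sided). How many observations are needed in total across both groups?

For two equal groups, n per group = 2·((z_{α/2} + z_β)·σ/δ)².
z_{α/2} = 1.960; z_β = 1.282 (power 90%).
n = 2 × (3.242 × 16.9 / 11)² = 2 × 24.81 = 49.62
Round up: n = 50 per group.
Total across both groups: 2 × 50 = 100.

100 total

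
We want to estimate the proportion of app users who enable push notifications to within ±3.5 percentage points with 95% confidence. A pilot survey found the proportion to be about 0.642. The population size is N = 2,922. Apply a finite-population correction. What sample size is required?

For a proportion with margin E = 0.035 at 95% confidence, z = 1.960.
n = p̂(1−p̂)(z/E)² = 0.642 × 0.358 × (1.960/0.035)² = 720.77 — call this n₀.
Finite-population correction with N = 2,922: n = n₀ / (1 + (n₀−1)/N) = 720.77 / 1.246 = 578.47
Round up: n = 579.

n = 579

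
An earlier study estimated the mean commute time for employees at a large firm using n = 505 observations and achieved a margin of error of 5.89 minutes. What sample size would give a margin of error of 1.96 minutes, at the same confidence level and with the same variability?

n = 4561

Margin of error scales as 1/√n, so n₂ = n₁·(E₁/E₂)².
n₂ = 505 × (5.89/1.96)² = 505 × 9.031 = 4560.66
Round up: n₂ = 4561.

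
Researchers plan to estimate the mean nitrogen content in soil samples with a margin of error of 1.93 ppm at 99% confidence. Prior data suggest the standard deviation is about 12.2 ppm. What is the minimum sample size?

For a mean, the margin of error is E = z·σ/√n, so n = (zσ/E)².
At 99% confidence, z = 2.576.
n = (2.576 × 12.2 / 1.93)² = 265.15
Round up: n = 266.

266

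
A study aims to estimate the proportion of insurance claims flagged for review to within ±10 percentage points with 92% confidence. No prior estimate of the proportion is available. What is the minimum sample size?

77

For a proportion with margin E = 0.1 at 92% confidence, z = 1.751.
With no prior estimate, use p = 0.5, which maximizes p(1−p) at 0.25.
n = 0.25 × (z/E)² = 0.25 × (1.751/0.1)² = 76.65
Round up: n = 77.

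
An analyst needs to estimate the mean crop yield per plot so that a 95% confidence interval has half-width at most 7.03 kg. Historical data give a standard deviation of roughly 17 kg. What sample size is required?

n = 23

For a mean, the margin of error is E = z·σ/√n, so n = (zσ/E)².
At 95% confidence, z = 1.960.
n = (1.960 × 17 / 7.03)² = 22.46
Round up: n = 23.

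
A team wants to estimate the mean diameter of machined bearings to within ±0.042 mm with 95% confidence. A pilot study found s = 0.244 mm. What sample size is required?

For a mean, the margin of error is E = z·σ/√n, so n = (zσ/E)².
At 95% confidence, z = 1.960.
n = (1.960 × 0.244 / 0.042)² = 129.66
Round up: n = 130.

130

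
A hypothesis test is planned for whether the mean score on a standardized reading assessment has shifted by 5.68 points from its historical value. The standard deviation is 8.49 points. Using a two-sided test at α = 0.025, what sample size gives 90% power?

28

For a one-sample z-test, n = ((z_{α/2} + z_β)·σ/δ)².
z_{α/2} = 2.241 (two-sided α = 0.025); z_β = 1.282 (power 90% → β = 0.1).
n = (3.523 × 8.49 / 5.68)² = 27.73
Round up: n = 28.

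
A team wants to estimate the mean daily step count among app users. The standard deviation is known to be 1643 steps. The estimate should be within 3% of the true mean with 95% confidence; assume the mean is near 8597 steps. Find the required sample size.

156

For a mean, the margin of error is E = z·σ/√n, so n = (zσ/E)².
At 95% confidence, z = 1.960.
E = 3% of 8597 = 257.9 steps.
n = (1.960 × 1643 / 257.9)² = 155.90
Round up: n = 156.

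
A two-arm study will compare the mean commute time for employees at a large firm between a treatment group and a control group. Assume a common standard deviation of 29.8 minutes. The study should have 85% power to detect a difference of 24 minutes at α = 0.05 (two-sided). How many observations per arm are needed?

28 per group

For two equal groups, n per group = 2·((z_{α/2} + z_β)·σ/δ)².
z_{α/2} = 1.960; z_β = 1.036 (power 85%).
n = 2 × (2.996 × 29.8 / 24)² = 2 × 13.84 = 27.68
Round up: n = 28 per group.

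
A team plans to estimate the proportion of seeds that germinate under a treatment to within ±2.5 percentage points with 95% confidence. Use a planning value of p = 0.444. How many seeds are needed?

For a proportion with margin E = 0.025 at 95% confidence, z = 1.960.
n = p̂(1−p̂)(z/E)² = 0.444 × 0.556 × (1.960/0.025)² = 1517.36
Round up: n = 1518.

1518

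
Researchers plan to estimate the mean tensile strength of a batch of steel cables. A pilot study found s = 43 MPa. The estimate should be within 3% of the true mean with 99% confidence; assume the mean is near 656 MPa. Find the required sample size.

n = 32

For a mean, the margin of error is E = z·σ/√n, so n = (zσ/E)².
At 99% confidence, z = 2.576.
E = 3% of 656 = 19.68 MPa.
n = (2.576 × 43 / 19.68)² = 31.68
Round up: n = 32.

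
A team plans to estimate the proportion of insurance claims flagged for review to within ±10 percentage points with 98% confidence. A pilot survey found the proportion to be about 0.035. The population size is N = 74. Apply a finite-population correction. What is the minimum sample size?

For a proportion with margin E = 0.1 at 98% confidence, z = 2.326.
n = p̂(1−p̂)(z/E)² = 0.035 × 0.965 × (2.326/0.1)² = 18.27 — call this n₀.
Finite-population correction with N = 74: n = n₀ / (1 + (n₀−1)/N) = 18.27 / 1.233 = 14.82
Round up: n = 15.

15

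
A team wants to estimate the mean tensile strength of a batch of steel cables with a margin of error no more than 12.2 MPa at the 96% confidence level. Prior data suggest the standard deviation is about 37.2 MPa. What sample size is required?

n = 40

For a mean, the margin of error is E = z·σ/√n, so n = (zσ/E)².
At 96% confidence, z = 2.054.
n = (2.054 × 37.2 / 12.2)² = 39.23
Round up: n = 40.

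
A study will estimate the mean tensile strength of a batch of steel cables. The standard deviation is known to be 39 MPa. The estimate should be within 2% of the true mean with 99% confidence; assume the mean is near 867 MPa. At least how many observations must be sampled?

34

For a mean, the margin of error is E = z·σ/√n, so n = (zσ/E)².
At 99% confidence, z = 2.576.
E = 2% of 867 = 17.34 MPa.
n = (2.576 × 39 / 17.34)² = 33.57
Round up: n = 34.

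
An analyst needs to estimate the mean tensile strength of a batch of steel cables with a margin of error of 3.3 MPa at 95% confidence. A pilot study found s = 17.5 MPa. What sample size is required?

109

For a mean, the margin of error is E = z·σ/√n, so n = (zσ/E)².
At 95% confidence, z = 1.960.
n = (1.960 × 17.5 / 3.3)² = 108.03
Round up: n = 109.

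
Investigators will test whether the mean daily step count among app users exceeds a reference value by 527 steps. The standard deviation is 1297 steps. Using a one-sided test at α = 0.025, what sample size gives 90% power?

n = 64

For a one-sample z-test, n = ((z_α + z_β)·σ/δ)².
z_α = 1.960 (one-sided α = 0.025); z_β = 1.282 (power 90% → β = 0.1).
n = (3.242 × 1297 / 527)² = 63.66
Round up: n = 64.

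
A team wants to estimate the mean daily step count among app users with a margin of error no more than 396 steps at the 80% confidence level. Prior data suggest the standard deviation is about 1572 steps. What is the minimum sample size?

For a mean, the margin of error is E = z·σ/√n, so n = (zσ/E)².
At 80% confidence, z = 1.282.
n = (1.282 × 1572 / 396)² = 25.90
Round up: n = 26.

26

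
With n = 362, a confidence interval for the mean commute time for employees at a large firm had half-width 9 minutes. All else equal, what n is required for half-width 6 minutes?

Margin of error scales as 1/√n, so n₂ = n₁·(E₁/E₂)².
n₂ = 362 × (9/6)² = 362 × 2.25 = 814.50
Round up: n₂ = 815.

815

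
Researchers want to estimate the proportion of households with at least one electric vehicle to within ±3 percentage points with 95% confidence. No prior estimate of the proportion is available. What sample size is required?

1068

For a proportion with margin E = 0.03 at 95% confidence, z = 1.960.
With no prior estimate, use p = 0.5, which maximizes p(1−p) at 0.25.
n = 0.25 × (z/E)² = 0.25 × (1.960/0.03)² = 1067.11
Round up: n = 1068.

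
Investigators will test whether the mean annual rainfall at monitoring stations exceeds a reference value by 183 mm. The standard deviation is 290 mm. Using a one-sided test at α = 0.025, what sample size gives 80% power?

20

For a one-sample z-test, n = ((z_α + z_β)·σ/δ)².
z_α = 1.960 (one-sided α = 0.025); z_β = 0.842 (power 80% → β = 0.2).
n = (2.802 × 290 / 183)² = 19.72
Round up: n = 20.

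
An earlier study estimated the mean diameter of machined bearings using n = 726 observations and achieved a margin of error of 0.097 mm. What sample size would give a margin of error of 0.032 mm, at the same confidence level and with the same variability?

6671

Margin of error scales as 1/√n, so n₂ = n₁·(E₁/E₂)².
n₂ = 726 × (0.097/0.032)² = 726 × 9.188 = 6670.49
Round up: n₂ = 6671.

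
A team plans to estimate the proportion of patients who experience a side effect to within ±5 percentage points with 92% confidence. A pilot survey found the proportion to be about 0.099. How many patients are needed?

n = 110

For a proportion with margin E = 0.05 at 92% confidence, z = 1.751.
n = p̂(1−p̂)(z/E)² = 0.099 × 0.901 × (1.751/0.05)² = 109.39
Round up: n = 110.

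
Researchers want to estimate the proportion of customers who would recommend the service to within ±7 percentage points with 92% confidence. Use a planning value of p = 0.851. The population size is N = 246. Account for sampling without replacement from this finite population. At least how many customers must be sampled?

61

For a proportion with margin E = 0.07 at 92% confidence, z = 1.751.
n = p̂(1−p̂)(z/E)² = 0.851 × 0.149 × (1.751/0.07)² = 79.34 — call this n₀.
Finite-population correction with N = 246: n = n₀ / (1 + (n₀−1)/N) = 79.34 / 1.318 = 60.20
Round up: n = 61.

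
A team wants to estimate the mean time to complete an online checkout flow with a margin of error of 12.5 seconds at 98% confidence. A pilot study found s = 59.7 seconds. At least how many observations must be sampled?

n = 124

For a mean, the margin of error is E = z·σ/√n, so n = (zσ/E)².
At 98% confidence, z = 2.326.
n = (2.326 × 59.7 / 12.5)² = 123.41
Round up: n = 124.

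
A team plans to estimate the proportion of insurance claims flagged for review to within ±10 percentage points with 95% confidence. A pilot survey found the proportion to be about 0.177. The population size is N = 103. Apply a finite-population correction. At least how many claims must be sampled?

For a proportion with margin E = 0.1 at 95% confidence, z = 1.960.
n = p̂(1−p̂)(z/E)² = 0.177 × 0.823 × (1.960/0.1)² = 55.96 — call this n₀.
Finite-population correction with N = 103: n = n₀ / (1 + (n₀−1)/N) = 55.96 / 1.534 = 36.48
Round up: n = 37.

37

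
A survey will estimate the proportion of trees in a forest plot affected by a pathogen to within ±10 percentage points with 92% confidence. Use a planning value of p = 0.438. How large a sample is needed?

76

For a proportion with margin E = 0.1 at 92% confidence, z = 1.751.
n = p̂(1−p̂)(z/E)² = 0.438 × 0.562 × (1.751/0.1)² = 75.47
Round up: n = 76.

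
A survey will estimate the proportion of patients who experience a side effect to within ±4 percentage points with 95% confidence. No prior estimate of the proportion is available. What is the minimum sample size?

601

For a proportion with margin E = 0.04 at 95% confidence, z = 1.960.
With no prior estimate, use p = 0.5, which maximizes p(1−p) at 0.25.
n = 0.25 × (z/E)² = 0.25 × (1.960/0.04)² = 600.25
Round up: n = 601.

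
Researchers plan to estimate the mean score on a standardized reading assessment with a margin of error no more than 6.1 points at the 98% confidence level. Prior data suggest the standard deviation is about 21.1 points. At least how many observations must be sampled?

n = 65

For a mean, the margin of error is E = z·σ/√n, so n = (zσ/E)².
At 98% confidence, z = 2.326.
n = (2.326 × 21.1 / 6.1)² = 64.73
Round up: n = 65.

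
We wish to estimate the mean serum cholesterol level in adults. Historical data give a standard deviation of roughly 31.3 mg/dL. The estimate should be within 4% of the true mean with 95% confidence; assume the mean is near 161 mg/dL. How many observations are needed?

For a mean, the margin of error is E = z·σ/√n, so n = (zσ/E)².
At 95% confidence, z = 1.960.
E = 4% of 161 = 6.44 mg/dL.
n = (1.960 × 31.3 / 6.44)² = 90.75
Round up: n = 91.

n = 91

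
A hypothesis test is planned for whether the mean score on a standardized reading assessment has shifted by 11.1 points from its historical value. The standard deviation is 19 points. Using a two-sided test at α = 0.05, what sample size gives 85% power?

For a one-sample z-test, n = ((z_{α/2} + z_β)·σ/δ)².
z_{α/2} = 1.960 (two-sided α = 0.05); z_β = 1.036 (power 85% → β = 0.15).
n = (2.996 × 19 / 11.1)² = 26.30
Round up: n = 27.

27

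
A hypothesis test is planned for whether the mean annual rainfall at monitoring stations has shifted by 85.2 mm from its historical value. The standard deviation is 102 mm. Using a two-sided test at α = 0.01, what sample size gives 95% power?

For a one-sample z-test, n = ((z_{α/2} + z_β)·σ/δ)².
z_{α/2} = 2.576 (two-sided α = 0.01); z_β = 1.645 (power 95% → β = 0.05).
n = (4.221 × 102 / 85.2)² = 25.54
Round up: n = 26.

n = 26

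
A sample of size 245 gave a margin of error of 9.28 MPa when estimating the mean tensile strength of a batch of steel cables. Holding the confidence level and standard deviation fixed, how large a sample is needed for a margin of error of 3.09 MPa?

2210

Margin of error scales as 1/√n, so n₂ = n₁·(E₁/E₂)².
n₂ = 245 × (9.28/3.09)² = 245 × 9.019 = 2209.66
Round up: n₂ = 2210.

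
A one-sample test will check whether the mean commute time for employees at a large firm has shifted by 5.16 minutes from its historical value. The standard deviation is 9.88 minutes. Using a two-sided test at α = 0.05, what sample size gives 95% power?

48

For a one-sample z-test, n = ((z_{α/2} + z_β)·σ/δ)².
z_{α/2} = 1.960 (two-sided α = 0.05); z_β = 1.645 (power 95% → β = 0.05).
n = (3.605 × 9.88 / 5.16)² = 47.65
Round up: n = 48.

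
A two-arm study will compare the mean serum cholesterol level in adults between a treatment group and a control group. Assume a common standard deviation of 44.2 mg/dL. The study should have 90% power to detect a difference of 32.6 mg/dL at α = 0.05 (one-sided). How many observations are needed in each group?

32 per group

For two equal groups, n per group = 2·((z_α + z_β)·σ/δ)².
z_α = 1.645; z_β = 1.282 (power 90%).
n = 2 × (2.927 × 44.2 / 32.6)² = 2 × 15.75 = 31.50
Round up: n = 32 per group.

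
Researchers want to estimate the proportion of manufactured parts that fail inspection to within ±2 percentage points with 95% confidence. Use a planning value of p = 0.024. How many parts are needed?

For a proportion with margin E = 0.02 at 95% confidence, z = 1.960.
n = p̂(1−p̂)(z/E)² = 0.024 × 0.976 × (1.960/0.02)² = 224.96
Round up: n = 225.

225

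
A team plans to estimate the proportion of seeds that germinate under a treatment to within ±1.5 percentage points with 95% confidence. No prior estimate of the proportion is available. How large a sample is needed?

4269

For a proportion with margin E = 0.015 at 95% confidence, z = 1.960.
With no prior estimate, use p = 0.5, which maximizes p(1−p) at 0.25.
n = 0.25 × (z/E)² = 0.25 × (1.960/0.015)² = 4268.44
Round up: n = 4269.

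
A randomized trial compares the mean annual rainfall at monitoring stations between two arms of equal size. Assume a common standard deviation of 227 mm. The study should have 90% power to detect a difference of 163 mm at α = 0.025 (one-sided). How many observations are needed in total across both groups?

For two equal groups, n per group = 2·((z_α + z_β)·σ/δ)².
z_α = 1.960; z_β = 1.282 (power 90%).
n = 2 × (3.242 × 227 / 163)² = 2 × 20.38 = 40.76
Round up: n = 41 per group.
Total across both groups: 2 × 41 = 82.

82 total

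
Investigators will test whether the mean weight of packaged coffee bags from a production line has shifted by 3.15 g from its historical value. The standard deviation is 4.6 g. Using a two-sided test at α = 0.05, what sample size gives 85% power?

20

For a one-sample z-test, n = ((z_{α/2} + z_β)·σ/δ)².
z_{α/2} = 1.960 (two-sided α = 0.05); z_β = 1.036 (power 85% → β = 0.15).
n = (2.996 × 4.6 / 3.15)² = 19.14
Round up: n = 20.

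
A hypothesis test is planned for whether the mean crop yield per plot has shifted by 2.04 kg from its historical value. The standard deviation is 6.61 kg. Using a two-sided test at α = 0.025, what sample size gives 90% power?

For a one-sample z-test, n = ((z_{α/2} + z_β)·σ/δ)².
z_{α/2} = 2.241 (two-sided α = 0.025); z_β = 1.282 (power 90% → β = 0.1).
n = (3.523 × 6.61 / 2.04)² = 130.31
Round up: n = 131.

131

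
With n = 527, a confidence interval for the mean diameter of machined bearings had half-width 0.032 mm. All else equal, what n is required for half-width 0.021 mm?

n = 1224

Margin of error scales as 1/√n, so n₂ = n₁·(E₁/E₂)².
n₂ = 527 × (0.032/0.021)² = 527 × 2.322 = 1223.69
Round up: n₂ = 1224.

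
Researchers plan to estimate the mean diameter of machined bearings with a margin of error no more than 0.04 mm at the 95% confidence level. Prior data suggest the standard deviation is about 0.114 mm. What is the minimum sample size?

For a mean, the margin of error is E = z·σ/√n, so n = (zσ/E)².
At 95% confidence, z = 1.960.
n = (1.960 × 0.114 / 0.04)² = 31.20
Round up: n = 32.

32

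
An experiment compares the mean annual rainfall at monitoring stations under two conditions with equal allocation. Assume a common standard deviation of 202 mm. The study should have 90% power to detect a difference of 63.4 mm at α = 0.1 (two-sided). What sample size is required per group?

174 per group

For two equal groups, n per group = 2·((z_{α/2} + z_β)·σ/δ)².
z_{α/2} = 1.645; z_β = 1.282 (power 90%).
n = 2 × (2.927 × 202 / 63.4)² = 2 × 86.97 = 173.94
Round up: n = 174 per group.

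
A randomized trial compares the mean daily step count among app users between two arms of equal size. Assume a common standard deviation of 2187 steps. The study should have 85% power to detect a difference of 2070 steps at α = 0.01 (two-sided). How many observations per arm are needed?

For two equal groups, n per group = 2·((z_{α/2} + z_β)·σ/δ)².
z_{α/2} = 2.576; z_β = 1.036 (power 85%).
n = 2 × (3.612 × 2187 / 2070)² = 2 × 14.56 = 29.12
Round up: n = 30 per group.

30 per group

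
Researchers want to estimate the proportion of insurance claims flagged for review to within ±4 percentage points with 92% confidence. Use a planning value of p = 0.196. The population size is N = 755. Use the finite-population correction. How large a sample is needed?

For a proportion with margin E = 0.04 at 92% confidence, z = 1.751.
n = p̂(1−p̂)(z/E)² = 0.196 × 0.804 × (1.751/0.04)² = 301.97 — call this n₀.
Finite-population correction with N = 755: n = n₀ / (1 + (n₀−1)/N) = 301.97 / 1.399 = 215.85
Round up: n = 216.

n = 216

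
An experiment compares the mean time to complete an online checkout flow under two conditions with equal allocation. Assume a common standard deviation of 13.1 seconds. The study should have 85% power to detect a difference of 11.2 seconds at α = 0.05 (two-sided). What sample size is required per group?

25 per group

For two equal groups, n per group = 2·((z_{α/2} + z_β)·σ/δ)².
z_{α/2} = 1.960; z_β = 1.036 (power 85%).
n = 2 × (2.996 × 13.1 / 11.2)² = 2 × 12.28 = 24.56
Round up: n = 25 per group.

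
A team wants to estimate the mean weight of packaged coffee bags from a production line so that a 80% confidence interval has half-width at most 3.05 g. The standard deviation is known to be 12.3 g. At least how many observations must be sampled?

For a mean, the margin of error is E = z·σ/√n, so n = (zσ/E)².
At 80% confidence, z = 1.282.
n = (1.282 × 12.3 / 3.05)² = 26.73
Round up: n = 27.

27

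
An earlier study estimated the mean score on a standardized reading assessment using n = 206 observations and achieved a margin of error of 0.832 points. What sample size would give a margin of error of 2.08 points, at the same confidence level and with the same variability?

33

Margin of error scales as 1/√n, so n₂ = n₁·(E₁/E₂)².
n₂ = 206 × (0.832/2.08)² = 206 × 0.16 = 32.96
Round up: n₂ = 33.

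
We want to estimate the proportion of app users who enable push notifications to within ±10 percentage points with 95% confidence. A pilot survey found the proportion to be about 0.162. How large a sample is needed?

For a proportion with margin E = 0.1 at 95% confidence, z = 1.960.
n = p̂(1−p̂)(z/E)² = 0.162 × 0.838 × (1.960/0.1)² = 52.15
Round up: n = 53.

n = 53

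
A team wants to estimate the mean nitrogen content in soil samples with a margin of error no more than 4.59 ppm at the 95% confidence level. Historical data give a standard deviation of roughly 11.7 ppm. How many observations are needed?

For a mean, the margin of error is E = z·σ/√n, so n = (zσ/E)².
At 95% confidence, z = 1.960.
n = (1.960 × 11.7 / 4.59)² = 24.96
Round up: n = 25.

25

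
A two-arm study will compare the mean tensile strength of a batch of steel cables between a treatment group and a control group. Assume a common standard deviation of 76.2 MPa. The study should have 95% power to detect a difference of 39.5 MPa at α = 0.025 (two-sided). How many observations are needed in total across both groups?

226 total

For two equal groups, n per group = 2·((z_{α/2} + z_β)·σ/δ)².
z_{α/2} = 2.241; z_β = 1.645 (power 95%).
n = 2 × (3.886 × 76.2 / 39.5)² = 2 × 56.20 = 112.40
Round up: n = 113 per group.
Total across both groups: 2 × 113 = 226.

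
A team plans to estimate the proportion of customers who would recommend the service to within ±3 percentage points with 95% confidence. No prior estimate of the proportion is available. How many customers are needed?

n = 1068

For a proportion with margin E = 0.03 at 95% confidence, z = 1.960.
With no prior estimate, use p = 0.5, which maximizes p(1−p) at 0.25.
n = 0.25 × (z/E)² = 0.25 × (1.960/0.03)² = 1067.11
Round up: n = 1068.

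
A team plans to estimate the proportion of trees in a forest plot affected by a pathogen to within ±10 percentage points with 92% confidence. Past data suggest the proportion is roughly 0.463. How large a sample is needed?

For a proportion with margin E = 0.1 at 92% confidence, z = 1.751.
n = p̂(1−p̂)(z/E)² = 0.463 × 0.537 × (1.751/0.1)² = 76.23
Round up: n = 77.

77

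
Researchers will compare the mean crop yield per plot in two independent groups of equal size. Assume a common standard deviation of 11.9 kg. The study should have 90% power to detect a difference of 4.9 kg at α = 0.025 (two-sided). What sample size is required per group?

147 per group

For two equal groups, n per group = 2·((z_{α/2} + z_β)·σ/δ)².
z_{α/2} = 2.241; z_β = 1.282 (power 90%).
n = 2 × (3.523 × 11.9 / 4.9)² = 2 × 73.20 = 146.40
Round up: n = 147 per group.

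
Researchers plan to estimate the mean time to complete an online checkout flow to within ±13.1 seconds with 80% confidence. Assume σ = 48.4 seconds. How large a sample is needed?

23

For a mean, the margin of error is E = z·σ/√n, so n = (zσ/E)².
At 80% confidence, z = 1.282.
n = (1.282 × 48.4 / 13.1)² = 22.43
Round up: n = 23.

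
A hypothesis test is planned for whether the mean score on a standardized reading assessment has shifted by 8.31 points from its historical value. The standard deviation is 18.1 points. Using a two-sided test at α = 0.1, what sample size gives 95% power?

For a one-sample z-test, n = ((z_{α/2} + z_β)·σ/δ)².
z_{α/2} = 1.645 (two-sided α = 0.1); z_β = 1.645 (power 95% → β = 0.05).
n = (3.290 × 18.1 / 8.31)² = 51.35
Round up: n = 52.

52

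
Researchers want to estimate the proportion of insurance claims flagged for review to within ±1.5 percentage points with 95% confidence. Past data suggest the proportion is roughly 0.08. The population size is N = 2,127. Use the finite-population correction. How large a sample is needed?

For a proportion with margin E = 0.015 at 95% confidence, z = 1.960.
n = p̂(1−p̂)(z/E)² = 0.08 × 0.92 × (1.960/0.015)² = 1256.63 — call this n₀.
Finite-population correction with N = 2,127: n = n₀ / (1 + (n₀−1)/N) = 1256.63 / 1.59 = 790.33
Round up: n = 791.

n = 791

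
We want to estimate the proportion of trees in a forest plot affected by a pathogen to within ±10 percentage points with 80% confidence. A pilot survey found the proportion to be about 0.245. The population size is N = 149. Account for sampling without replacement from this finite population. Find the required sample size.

For a proportion with margin E = 0.1 at 80% confidence, z = 1.282.
n = p̂(1−p̂)(z/E)² = 0.245 × 0.755 × (1.282/0.1)² = 30.40 — call this n₀.
Finite-population correction with N = 149: n = n₀ / (1 + (n₀−1)/N) = 30.40 / 1.197 = 25.40
Round up: n = 26.

26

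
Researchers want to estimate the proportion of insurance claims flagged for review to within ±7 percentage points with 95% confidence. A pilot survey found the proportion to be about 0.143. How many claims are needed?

97

For a proportion with margin E = 0.07 at 95% confidence, z = 1.960.
n = p̂(1−p̂)(z/E)² = 0.143 × 0.857 × (1.960/0.07)² = 96.08
Round up: n = 97.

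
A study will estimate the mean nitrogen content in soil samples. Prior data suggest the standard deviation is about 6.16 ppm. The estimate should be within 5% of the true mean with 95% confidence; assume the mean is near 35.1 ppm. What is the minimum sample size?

For a mean, the margin of error is E = z·σ/√n, so n = (zσ/E)².
At 95% confidence, z = 1.960.
E = 5% of 35.1 = 1.755 ppm.
n = (1.960 × 6.16 / 1.755)² = 47.33
Round up: n = 48.

48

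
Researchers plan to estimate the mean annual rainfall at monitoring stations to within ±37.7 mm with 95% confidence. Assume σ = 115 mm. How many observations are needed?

36

For a mean, the margin of error is E = z·σ/√n, so n = (zσ/E)².
At 95% confidence, z = 1.960.
n = (1.960 × 115 / 37.7)² = 35.75
Round up: n = 36.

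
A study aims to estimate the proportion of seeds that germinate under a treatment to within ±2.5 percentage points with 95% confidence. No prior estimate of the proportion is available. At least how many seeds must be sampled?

1537

For a proportion with margin E = 0.025 at 95% confidence, z = 1.960.
With no prior estimate, use p = 0.5, which maximizes p(1−p) at 0.25.
n = 0.25 × (z/E)² = 0.25 × (1.960/0.025)² = 1536.64
Round up: n = 1537.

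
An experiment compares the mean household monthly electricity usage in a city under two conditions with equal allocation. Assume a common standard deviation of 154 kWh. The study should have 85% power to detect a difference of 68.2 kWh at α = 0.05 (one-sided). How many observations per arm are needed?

74 per group

For two equal groups, n per group = 2·((z_α + z_β)·σ/δ)².
z_α = 1.645; z_β = 1.036 (power 85%).
n = 2 × (2.681 × 154 / 68.2)² = 2 × 36.65 = 73.30
Round up: n = 74 per group.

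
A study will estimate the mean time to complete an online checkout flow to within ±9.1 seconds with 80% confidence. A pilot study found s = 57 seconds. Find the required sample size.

For a mean, the margin of error is E = z·σ/√n, so n = (zσ/E)².
At 80% confidence, z = 1.282.
n = (1.282 × 57 / 9.1)² = 64.48
Round up: n = 65.

n = 65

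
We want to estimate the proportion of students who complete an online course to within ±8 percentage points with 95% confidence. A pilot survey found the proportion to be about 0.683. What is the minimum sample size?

For a proportion with margin E = 0.08 at 95% confidence, z = 1.960.
n = p̂(1−p̂)(z/E)² = 0.683 × 0.317 × (1.960/0.08)² = 129.96
Round up: n = 130.

130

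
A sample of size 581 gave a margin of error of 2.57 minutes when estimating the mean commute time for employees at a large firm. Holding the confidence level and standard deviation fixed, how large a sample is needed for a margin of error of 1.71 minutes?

Margin of error scales as 1/√n, so n₂ = n₁·(E₁/E₂)².
n₂ = 581 × (2.57/1.71)² = 581 × 2.259 = 1312.48
Round up: n₂ = 1313.

n = 1313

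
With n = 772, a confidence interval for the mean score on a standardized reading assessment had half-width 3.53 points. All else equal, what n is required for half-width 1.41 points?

4839

Margin of error scales as 1/√n, so n₂ = n₁·(E₁/E₂)².
n₂ = 772 × (3.53/1.41)² = 772 × 6.268 = 4838.90
Round up: n₂ = 4839.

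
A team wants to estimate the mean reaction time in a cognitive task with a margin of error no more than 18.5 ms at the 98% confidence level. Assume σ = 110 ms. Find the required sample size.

For a mean, the margin of error is E = z·σ/√n, so n = (zσ/E)².
At 98% confidence, z = 2.326.
n = (2.326 × 110 / 18.5)² = 191.28
Round up: n = 192.

n = 192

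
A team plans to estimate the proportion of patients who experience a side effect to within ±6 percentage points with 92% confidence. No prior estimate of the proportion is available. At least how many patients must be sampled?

n = 213

For a proportion with margin E = 0.06 at 92% confidence, z = 1.751.
With no prior estimate, use p = 0.5, which maximizes p(1−p) at 0.25.
n = 0.25 × (z/E)² = 0.25 × (1.751/0.06)² = 212.92
Round up: n = 213.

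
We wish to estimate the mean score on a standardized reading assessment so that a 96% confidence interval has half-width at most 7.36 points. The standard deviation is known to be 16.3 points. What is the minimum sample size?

For a mean, the margin of error is E = z·σ/√n, so n = (zσ/E)².
At 96% confidence, z = 2.054.
n = (2.054 × 16.3 / 7.36)² = 20.69
Round up: n = 21.

n = 21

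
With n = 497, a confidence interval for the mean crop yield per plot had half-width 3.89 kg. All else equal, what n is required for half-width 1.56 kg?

n = 3091

Margin of error scales as 1/√n, so n₂ = n₁·(E₁/E₂)².
n₂ = 497 × (3.89/1.56)² = 497 × 6.218 = 3090.35
Round up: n₂ = 3091.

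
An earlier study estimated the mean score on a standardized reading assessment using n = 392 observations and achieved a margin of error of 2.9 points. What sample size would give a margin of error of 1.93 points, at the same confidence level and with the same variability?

886

Margin of error scales as 1/√n, so n₂ = n₁·(E₁/E₂)².
n₂ = 392 × (2.9/1.93)² = 392 × 2.258 = 885.14
Round up: n₂ = 886.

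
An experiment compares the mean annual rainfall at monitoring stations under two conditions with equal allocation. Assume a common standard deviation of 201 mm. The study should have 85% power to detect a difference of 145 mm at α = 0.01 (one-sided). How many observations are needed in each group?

44 per group

For two equal groups, n per group = 2·((z_α + z_β)·σ/δ)².
z_α = 2.326; z_β = 1.036 (power 85%).
n = 2 × (3.362 × 201 / 145)² = 2 × 21.72 = 43.44
Round up: n = 44 per group.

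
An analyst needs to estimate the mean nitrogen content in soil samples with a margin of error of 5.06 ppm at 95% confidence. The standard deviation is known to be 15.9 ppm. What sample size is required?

38

For a mean, the margin of error is E = z·σ/√n, so n = (zσ/E)².
At 95% confidence, z = 1.960.
n = (1.960 × 15.9 / 5.06)² = 37.93
Round up: n = 38.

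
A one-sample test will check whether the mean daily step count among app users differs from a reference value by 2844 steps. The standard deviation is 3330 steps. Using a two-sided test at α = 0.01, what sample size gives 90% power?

n = 21

For a one-sample z-test, n = ((z_{α/2} + z_β)·σ/δ)².
z_{α/2} = 2.576 (two-sided α = 0.01); z_β = 1.282 (power 90% → β = 0.1).
n = (3.858 × 3330 / 2844)² = 20.41
Round up: n = 21.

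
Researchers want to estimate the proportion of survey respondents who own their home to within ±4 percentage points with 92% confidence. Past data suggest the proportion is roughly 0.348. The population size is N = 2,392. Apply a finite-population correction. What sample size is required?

For a proportion with margin E = 0.04 at 92% confidence, z = 1.751.
n = p̂(1−p̂)(z/E)² = 0.348 × 0.652 × (1.751/0.04)² = 434.79 — call this n₀.
Finite-population correction with N = 2,392: n = n₀ / (1 + (n₀−1)/N) = 434.79 / 1.181 = 368.15
Round up: n = 369.

n = 369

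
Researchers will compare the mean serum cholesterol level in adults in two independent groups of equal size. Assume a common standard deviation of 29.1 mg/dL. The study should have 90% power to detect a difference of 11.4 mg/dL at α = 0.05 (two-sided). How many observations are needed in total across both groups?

For two equal groups, n per group = 2·((z_{α/2} + z_β)·σ/δ)².
z_{α/2} = 1.960; z_β = 1.282 (power 90%).
n = 2 × (3.242 × 29.1 / 11.4)² = 2 × 68.49 = 136.98
Round up: n = 137 per group.
Total across both groups: 2 × 137 = 274.

274 total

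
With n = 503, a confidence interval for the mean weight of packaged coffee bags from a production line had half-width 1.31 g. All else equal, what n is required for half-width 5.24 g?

32

Margin of error scales as 1/√n, so n₂ = n₁·(E₁/E₂)².
n₂ = 503 × (1.31/5.24)² = 503 × 0.0625 = 31.44
Round up: n₂ = 32.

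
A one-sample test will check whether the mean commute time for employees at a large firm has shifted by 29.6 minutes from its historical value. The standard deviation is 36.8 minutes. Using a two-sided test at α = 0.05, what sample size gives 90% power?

17

For a one-sample z-test, n = ((z_{α/2} + z_β)·σ/δ)².
z_{α/2} = 1.960 (two-sided α = 0.05); z_β = 1.282 (power 90% → β = 0.1).
n = (3.242 × 36.8 / 29.6)² = 16.25
Round up: n = 17.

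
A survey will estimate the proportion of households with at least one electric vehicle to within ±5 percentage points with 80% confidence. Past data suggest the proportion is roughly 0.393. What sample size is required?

157

For a proportion with margin E = 0.05 at 80% confidence, z = 1.282.
n = p̂(1−p̂)(z/E)² = 0.393 × 0.607 × (1.282/0.05)² = 156.83
Round up: n = 157.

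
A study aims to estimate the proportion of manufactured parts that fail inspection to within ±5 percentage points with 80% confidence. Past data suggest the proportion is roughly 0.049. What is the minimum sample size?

For a proportion with margin E = 0.05 at 80% confidence, z = 1.282.
n = p̂(1−p̂)(z/E)² = 0.049 × 0.951 × (1.282/0.05)² = 30.63
Round up: n = 31.

31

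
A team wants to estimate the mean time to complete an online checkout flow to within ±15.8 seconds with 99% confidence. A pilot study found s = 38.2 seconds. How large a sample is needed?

For a mean, the margin of error is E = z·σ/√n, so n = (zσ/E)².
At 99% confidence, z = 2.576.
n = (2.576 × 38.2 / 15.8)² = 38.79
Round up: n = 39.

39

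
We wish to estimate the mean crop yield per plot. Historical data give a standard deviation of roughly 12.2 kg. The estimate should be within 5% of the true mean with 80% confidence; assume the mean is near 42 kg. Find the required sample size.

n = 56

For a mean, the margin of error is E = z·σ/√n, so n = (zσ/E)².
At 80% confidence, z = 1.282.
E = 5% of 42 = 2.1 kg.
n = (1.282 × 12.2 / 2.1)² = 55.47
Round up: n = 56.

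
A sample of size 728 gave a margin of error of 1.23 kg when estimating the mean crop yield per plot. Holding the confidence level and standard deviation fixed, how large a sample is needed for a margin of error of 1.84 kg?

326

Margin of error scales as 1/√n, so n₂ = n₁·(E₁/E₂)².
n₂ = 728 × (1.23/1.84)² = 728 × 0.4469 = 325.34
Round up: n₂ = 326.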